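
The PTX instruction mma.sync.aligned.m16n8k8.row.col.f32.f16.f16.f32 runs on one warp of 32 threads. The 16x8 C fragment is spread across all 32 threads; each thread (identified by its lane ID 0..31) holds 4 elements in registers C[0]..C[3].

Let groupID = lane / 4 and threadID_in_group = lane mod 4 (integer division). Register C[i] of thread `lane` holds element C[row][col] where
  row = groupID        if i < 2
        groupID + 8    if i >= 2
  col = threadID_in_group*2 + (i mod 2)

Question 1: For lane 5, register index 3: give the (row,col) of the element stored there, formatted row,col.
lane 5: G=1 (5/4), T=1 (5%4)
i=3: r=1+8=9, c=1*2+1=3

9,3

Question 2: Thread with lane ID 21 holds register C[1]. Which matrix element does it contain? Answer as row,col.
5,3

L=21->gid=21>>2=5, tid=21&3=1
[1]->row 5+0=5  col 1·2+1=3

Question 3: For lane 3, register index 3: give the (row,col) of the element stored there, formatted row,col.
8,7

L=3->gid=3>>2=0, tid=3&3=3
[3]->row 0+8=8  col 3·2+1=7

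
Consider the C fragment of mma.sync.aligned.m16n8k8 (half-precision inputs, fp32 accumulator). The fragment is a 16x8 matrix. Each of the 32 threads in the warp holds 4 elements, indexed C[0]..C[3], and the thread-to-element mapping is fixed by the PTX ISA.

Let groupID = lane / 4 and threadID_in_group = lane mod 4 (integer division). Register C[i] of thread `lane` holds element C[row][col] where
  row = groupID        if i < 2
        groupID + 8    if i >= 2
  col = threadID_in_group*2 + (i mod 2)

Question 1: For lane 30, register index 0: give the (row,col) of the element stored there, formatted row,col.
7,4

lane 30: gid=7 (30/4), tid=2 (30%4)
i=0: r=7+0=7, c=2*2+0=4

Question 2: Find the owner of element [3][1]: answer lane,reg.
r=3⇒gr=3,Rb=0  c=1⇒th=0,odd=1
L=3*4+0=12  i=0*2+1=1

12,1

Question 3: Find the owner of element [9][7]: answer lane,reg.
7,3

r=9→G=1,rhi=1  c=7→T=3,p=1
L=1*4+3=7  i=1*2+1=3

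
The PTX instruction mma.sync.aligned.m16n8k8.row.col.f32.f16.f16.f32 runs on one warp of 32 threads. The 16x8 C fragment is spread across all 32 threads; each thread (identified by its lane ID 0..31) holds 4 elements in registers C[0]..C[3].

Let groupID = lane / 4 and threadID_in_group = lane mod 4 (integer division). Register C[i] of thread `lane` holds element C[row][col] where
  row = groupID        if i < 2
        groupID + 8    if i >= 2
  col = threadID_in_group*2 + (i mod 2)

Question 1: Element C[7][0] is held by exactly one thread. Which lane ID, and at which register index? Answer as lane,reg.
r: 7->gid=7,r8=0  c: 0->tid=0,i&1=0
L=7*4+0=28  i=0*2+0=0

28,0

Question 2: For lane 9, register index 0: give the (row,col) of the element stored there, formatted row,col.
2,2

L=9→G=9>>2=2, T=9&3=1
[0]→row 2+0=2  col 1·2+0=2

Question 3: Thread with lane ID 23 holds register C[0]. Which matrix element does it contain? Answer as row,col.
5,6

lane 23⇒23/4=5, 23 mod 4=3
i=0  r:5+0⇒5  c:2·3+0⇒6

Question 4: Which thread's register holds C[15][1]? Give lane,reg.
28,3

r=15⇒gr=7,Rb=1  c=1⇒th=0,odd=1
L=7*4+0=28  i=1*2+1=3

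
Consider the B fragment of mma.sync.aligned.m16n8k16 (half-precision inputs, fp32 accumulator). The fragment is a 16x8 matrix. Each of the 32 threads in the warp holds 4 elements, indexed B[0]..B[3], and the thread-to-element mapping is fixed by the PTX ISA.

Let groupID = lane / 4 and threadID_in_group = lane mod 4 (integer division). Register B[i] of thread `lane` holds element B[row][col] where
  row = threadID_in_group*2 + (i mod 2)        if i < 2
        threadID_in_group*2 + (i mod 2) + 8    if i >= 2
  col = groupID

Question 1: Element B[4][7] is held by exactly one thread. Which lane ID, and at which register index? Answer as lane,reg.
c=7→G=7  r=4→rhi=0,T=2,p=0
L=7*4+2=30  i=0*2+0=0

30,0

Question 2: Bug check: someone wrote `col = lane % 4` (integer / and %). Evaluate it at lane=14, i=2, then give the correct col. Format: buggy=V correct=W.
buggy=2 correct=3

`lane % 4`[14,2]->2
lane 14: gid=3 (14/4), tid=2 (14%4)
i=2: r=2*2+0+8=12, c=gid=3
col: 2 vs 3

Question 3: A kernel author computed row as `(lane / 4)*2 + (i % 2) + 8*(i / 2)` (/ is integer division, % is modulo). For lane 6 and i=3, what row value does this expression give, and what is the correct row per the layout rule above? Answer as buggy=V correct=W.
`(lane / 4)*2 + (i % 2) + 8*(i / 2)`[6,3]->11
lane 6->6/4=1, 6 mod 4=2
i=3  r:2·2+1+8->13  c:1
row: 11 vs 13

buggy=11 correct=13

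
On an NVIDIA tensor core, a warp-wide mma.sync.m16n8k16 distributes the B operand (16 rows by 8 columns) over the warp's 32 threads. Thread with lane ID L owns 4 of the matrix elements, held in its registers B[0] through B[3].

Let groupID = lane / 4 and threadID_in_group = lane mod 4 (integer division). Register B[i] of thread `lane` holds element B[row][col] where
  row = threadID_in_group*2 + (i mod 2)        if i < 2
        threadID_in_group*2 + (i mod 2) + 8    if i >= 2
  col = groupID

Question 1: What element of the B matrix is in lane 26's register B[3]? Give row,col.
13,6

26: grp=6,tig=2
[3] (2*2+1+8,6) = (13,6)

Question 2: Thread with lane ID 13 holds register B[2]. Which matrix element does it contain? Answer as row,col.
10,3

L=13->gid=13>>2=3, tid=13&3=1
[2]->row 1·2+0+8=10  col gid=3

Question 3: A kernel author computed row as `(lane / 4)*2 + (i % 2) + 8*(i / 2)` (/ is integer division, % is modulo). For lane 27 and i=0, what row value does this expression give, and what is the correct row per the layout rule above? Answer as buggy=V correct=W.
`(lane / 4)*2 + (i % 2) + 8*(i / 2)`[27,0]⇒12
27: gr=6,th=3
[0] (3*2+0+0,6) = (6,6)
row: 12 vs 6

buggy=12 correct=6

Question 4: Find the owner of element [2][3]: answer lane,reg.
13,0

c:3=>grp=3  r:2=>rB=0,tig=1,lo=0
L=3*4+1=13  i=0*2+0=0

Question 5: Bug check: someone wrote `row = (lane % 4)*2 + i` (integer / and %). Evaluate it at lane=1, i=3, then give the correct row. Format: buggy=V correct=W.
buggy=5 correct=11

`(lane % 4)*2 + i`[1,3]→5
L=1→G=1>>2=0, T=1&3=1
[3]→row 1·2+1+8=11  col G=0
row: 5 vs 11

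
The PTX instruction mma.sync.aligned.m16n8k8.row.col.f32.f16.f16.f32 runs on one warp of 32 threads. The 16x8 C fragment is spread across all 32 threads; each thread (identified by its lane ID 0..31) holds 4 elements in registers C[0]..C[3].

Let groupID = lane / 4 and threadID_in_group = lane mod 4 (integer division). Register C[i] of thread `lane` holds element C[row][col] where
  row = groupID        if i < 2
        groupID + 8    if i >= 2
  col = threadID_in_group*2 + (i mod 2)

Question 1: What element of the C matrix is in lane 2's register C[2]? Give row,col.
L=2⇒gr=2>>2=0, th=2&3=2
[2]⇒row 0+8=8  col 2·2+0=4

8,4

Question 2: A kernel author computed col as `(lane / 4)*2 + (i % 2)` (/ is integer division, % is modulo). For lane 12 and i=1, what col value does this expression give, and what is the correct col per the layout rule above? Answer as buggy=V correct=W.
buggy=7 correct=1

`(lane / 4)*2 + (i % 2)`[12,1]->7
lane 12: gid=3 (12/4), tid=0 (12%4)
i=1: r=3+0=3, c=0*2+1=1
col: 7 vs 1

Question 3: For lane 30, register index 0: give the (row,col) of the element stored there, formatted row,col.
lane 30->30/4=7, 30 mod 4=2
i=0  r:7+0->7  c:2·2+0->4

7,4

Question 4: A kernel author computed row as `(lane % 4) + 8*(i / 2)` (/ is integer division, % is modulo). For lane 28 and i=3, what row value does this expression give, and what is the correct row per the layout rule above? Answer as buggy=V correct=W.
buggy=8 correct=15

`(lane % 4) + 8*(i / 2)`[28,3]→8
lane 28→28/4=7, 28 mod 4=0
i=3  r:7+8→15  c:2·0+1→1
row: 8 vs 15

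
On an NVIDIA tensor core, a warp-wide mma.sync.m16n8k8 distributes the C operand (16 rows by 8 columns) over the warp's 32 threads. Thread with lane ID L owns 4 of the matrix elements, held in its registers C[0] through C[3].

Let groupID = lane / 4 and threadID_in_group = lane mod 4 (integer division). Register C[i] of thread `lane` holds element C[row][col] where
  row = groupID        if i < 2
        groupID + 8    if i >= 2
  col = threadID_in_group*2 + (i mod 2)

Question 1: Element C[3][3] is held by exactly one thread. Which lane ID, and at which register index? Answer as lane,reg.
r:3=>grp=3,rB=0  c:3=>tig=1,lo=1
L=3*4+1=13  i=0*2+1=1

13,1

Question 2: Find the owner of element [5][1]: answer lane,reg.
r=5→G=5,rhi=0  c=1→T=0,p=1
L=5*4+0=20  i=0*2+1=1

20,1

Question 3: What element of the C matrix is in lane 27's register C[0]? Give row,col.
6,6

L=27=>grp=27>>2=6, tig=27&3=3
[0]=>row 6+0=6  col 3·2+0=6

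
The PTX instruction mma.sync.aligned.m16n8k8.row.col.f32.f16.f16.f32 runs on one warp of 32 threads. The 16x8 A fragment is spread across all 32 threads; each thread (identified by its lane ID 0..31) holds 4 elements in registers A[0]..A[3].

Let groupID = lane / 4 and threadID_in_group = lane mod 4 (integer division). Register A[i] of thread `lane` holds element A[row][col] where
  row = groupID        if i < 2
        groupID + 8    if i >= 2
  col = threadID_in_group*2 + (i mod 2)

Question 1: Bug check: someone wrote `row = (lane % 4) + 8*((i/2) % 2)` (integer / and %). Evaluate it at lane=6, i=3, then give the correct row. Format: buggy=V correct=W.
buggy=10 correct=9

`(lane % 4) + 8*((i/2) % 2)`[6,3]→10
L=6→G=6>>2=1, T=6&3=2
[3]→row 1+8=9  col 2·2+1=5
row: 10 vs 9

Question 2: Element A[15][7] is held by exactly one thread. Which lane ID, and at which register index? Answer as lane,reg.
r=15→G=7,rhi=1  c=7→T=3,p=1
L=7*4+3=31  i=1*2+1=3

31,3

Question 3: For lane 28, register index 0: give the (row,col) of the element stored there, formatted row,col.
7,0

L=28→G=28>>2=7, T=28&3=0
[0]→row 7+0=7  col 0·2+0=0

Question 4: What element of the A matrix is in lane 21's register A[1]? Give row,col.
L=21⇒gr=21>>2=5, th=21&3=1
[1]⇒row 5+0=5  col 1·2+1=3

5,3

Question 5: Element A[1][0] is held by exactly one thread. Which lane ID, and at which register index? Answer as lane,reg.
r=1⇒gr=1,Rb=0  c=0⇒th=0,odd=0
L=1*4+0=4  i=0*2+0=0

4,0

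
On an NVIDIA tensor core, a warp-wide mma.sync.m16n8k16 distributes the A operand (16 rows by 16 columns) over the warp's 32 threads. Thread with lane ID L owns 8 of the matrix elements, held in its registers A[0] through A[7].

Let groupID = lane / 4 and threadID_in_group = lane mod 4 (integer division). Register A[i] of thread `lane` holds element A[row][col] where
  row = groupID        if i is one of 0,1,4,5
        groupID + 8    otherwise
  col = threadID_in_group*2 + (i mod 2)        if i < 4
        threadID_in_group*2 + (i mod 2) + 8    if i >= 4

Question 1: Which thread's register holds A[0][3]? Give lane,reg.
1,1

r=0->g=0,rb=0  c=3->cb=0,t=1,b0=1
L=0*4+1=1  i=0*4+0*2+1=1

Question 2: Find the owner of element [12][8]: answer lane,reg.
r: 12->gid=4,r8=1  c: 8->c8=1,tid=0,i&1=0
L=4*4+0=16  i=1*4+1*2+0=6

16,6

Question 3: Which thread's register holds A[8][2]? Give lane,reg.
r=8→G=0,rhi=1  c=2→chi=0,T=1,p=0
L=0*4+1=1  i=0*4+1*2+0=2

1,2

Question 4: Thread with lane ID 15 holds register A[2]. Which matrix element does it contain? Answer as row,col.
15: grp=3,tig=3
[2] (3+8,3*2+0+0) = (11,6)

11,6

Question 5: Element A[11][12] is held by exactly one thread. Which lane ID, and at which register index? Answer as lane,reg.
14,6

r=11⇒gr=3,Rb=1  c=12⇒Cb=1,th=2,odd=0
L=3*4+2=14  i=1*4+1*2+0=6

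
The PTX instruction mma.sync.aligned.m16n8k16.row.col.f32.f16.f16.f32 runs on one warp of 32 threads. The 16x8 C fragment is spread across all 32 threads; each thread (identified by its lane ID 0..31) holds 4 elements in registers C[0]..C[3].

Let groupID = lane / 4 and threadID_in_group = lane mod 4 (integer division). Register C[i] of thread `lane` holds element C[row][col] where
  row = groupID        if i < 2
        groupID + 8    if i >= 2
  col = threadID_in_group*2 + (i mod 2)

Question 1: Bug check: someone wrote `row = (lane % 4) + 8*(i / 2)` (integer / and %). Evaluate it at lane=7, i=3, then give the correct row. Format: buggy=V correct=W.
`(lane % 4) + 8*(i / 2)`[7,3]->11
lane 7: g=1 (7/4), t=3 (7%4)
i=3: r=1+8=9, c=3*2+1=7
row: 11 vs 9

buggy=11 correct=9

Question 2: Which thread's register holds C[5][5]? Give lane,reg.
22,1

r: 5->gid=5,r8=0  c: 5->tid=2,i&1=1
L=5*4+2=22  i=0*2+1=1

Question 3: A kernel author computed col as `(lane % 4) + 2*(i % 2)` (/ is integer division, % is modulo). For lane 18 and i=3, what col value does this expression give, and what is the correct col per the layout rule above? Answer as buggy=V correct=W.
buggy=4 correct=5

`(lane % 4) + 2*(i % 2)`[18,3]=>4
L=18=>grp=18>>2=4, tig=18&3=2
[3]=>row 4+8=12  col 2·2+1=5
col: 4 vs 5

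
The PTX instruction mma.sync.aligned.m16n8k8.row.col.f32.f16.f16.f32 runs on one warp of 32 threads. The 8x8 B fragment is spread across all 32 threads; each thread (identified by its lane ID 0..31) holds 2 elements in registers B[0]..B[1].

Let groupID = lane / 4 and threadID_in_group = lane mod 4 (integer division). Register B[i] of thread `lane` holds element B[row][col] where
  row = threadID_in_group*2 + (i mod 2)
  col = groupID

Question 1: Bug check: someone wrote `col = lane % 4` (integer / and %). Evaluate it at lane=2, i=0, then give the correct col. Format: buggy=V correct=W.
`lane % 4`[2,0]→2
lane 2→2/4=0, 2 mod 4=2
i=0  r:2·2+0→4  c:0
col: 2 vs 0

buggy=2 correct=0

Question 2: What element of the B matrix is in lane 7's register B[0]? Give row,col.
6,1

L=7=>grp=7>>2=1, tig=7&3=3
[0]=>row 3·2+0=6  col grp=1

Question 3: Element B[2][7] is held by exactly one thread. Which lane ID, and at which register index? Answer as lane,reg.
c=7->g=7  r=2->t=1,b0=0
L=7*4+1=29  i=0=0

29,0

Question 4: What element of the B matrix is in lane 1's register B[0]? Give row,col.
L=1⇒gr=1>>2=0, th=1&3=1
[0]⇒row 1·2+0=2  col gr=0

2,0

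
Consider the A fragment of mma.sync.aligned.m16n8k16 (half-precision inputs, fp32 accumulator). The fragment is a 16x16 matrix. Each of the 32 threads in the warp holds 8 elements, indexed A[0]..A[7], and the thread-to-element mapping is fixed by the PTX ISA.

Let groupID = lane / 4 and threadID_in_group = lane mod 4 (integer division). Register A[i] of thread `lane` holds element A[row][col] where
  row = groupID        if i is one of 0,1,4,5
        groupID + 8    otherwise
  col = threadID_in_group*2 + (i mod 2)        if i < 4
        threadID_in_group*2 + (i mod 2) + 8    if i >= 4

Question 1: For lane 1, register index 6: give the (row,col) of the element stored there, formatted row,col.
lane 1: gr=0 (1/4), th=1 (1%4)
i=6: r=0+8=8, c=1*2+0+8=10

8,10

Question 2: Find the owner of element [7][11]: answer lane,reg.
29,5

r=7⇒gr=7,Rb=0  c=11⇒Cb=1,th=1,odd=1
L=7*4+1=29  i=1*4+0*2+1=5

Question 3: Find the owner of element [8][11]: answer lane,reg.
1,7

r: 8->gid=0,r8=1  c: 11->c8=1,tid=1,i&1=1
L=0*4+1=1  i=1*4+1*2+1=7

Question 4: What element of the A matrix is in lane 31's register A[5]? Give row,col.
7,15

lane 31: gid=7 (31/4), tid=3 (31%4)
i=5: r=7+0=7, c=3*2+1+8=15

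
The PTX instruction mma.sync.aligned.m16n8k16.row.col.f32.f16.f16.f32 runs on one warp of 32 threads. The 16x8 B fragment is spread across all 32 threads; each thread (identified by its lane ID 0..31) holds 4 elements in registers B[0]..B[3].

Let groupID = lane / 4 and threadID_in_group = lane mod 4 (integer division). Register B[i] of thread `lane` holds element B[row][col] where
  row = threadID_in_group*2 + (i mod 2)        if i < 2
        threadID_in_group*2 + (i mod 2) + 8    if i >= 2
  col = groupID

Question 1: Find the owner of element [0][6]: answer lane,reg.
c=6→G=6  r=0→rhi=0,T=0,p=0
L=6*4+0=24  i=0*2+0=0

24,0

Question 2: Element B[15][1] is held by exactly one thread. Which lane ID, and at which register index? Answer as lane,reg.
7,3

c=1⇒gr=1  r=15⇒Rb=1,th=3,odd=1
L=1*4+3=7  i=1*2+1=3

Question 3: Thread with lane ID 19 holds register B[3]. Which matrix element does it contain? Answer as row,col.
lane 19: g=4 (19/4), t=3 (19%4)
i=3: r=3*2+1+8=15, c=g=4

15,4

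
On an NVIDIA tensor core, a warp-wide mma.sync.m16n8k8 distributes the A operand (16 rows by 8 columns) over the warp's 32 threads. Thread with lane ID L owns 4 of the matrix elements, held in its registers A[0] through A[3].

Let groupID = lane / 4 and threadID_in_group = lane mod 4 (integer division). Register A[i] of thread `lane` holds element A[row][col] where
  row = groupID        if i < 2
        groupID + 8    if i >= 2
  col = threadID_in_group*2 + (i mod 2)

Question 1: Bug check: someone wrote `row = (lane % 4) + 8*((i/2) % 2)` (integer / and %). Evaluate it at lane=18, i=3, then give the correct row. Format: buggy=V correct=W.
`(lane % 4) + 8*((i/2) % 2)`[18,3]⇒10
lane 18⇒18/4=4, 18 mod 4=2
i=3  r:4+8⇒12  c:2·2+1⇒5
row: 10 vs 12

buggy=10 correct=12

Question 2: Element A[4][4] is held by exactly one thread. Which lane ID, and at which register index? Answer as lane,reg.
r=4->g=4,rb=0  c=4->t=2,b0=0
L=4*4+2=18  i=0*2+0=0

18,0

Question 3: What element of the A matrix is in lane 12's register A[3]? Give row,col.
12: gid=3,tid=0
[3] (3+8,0*2+1) = (11,1)

11,1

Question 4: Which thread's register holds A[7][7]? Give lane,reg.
31,1

r=7→G=7,rhi=0  c=7→T=3,p=1
L=7*4+3=31  i=0*2+1=1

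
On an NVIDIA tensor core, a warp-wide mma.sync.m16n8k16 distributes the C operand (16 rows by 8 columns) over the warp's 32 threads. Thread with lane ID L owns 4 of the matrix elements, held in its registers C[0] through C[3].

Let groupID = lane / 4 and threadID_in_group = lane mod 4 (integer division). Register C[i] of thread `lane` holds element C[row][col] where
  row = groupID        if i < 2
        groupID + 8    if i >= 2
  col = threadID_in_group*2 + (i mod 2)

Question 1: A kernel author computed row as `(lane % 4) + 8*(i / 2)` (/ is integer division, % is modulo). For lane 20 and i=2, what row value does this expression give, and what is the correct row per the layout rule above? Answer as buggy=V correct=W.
buggy=8 correct=13

`(lane % 4) + 8*(i / 2)`[20,2]⇒8
lane 20⇒20/4=5, 20 mod 4=0
i=2  r:5+8⇒13  c:2·0+0⇒0
row: 8 vs 13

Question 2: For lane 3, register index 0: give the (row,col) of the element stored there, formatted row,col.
3: g=0,t=3
[0] (0+0,3*2+0) = (0,6)

0,6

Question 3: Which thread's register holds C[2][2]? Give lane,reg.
9,0

r:2=>grp=2,rB=0  c:2=>tig=1,lo=0
L=2*4+1=9  i=0*2+0=0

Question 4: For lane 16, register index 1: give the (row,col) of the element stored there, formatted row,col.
lane 16: G=4 (16/4), T=0 (16%4)
i=1: r=4+0=4, c=0*2+1=1

4,1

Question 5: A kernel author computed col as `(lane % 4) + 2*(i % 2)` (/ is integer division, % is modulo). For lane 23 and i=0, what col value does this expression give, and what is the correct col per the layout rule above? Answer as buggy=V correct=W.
`(lane % 4) + 2*(i % 2)`[23,0]⇒3
L=23⇒gr=23>>2=5, th=23&3=3
[0]⇒row 5+0=5  col 3·2+0=6
col: 3 vs 6

buggy=3 correct=6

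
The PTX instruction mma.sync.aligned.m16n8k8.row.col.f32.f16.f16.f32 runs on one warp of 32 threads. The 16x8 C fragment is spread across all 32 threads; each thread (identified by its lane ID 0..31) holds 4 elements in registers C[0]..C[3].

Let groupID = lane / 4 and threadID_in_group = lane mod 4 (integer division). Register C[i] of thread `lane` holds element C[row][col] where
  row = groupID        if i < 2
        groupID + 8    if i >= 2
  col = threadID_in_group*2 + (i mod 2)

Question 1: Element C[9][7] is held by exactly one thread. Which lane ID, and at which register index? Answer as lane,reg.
r=9⇒gr=1,Rb=1  c=7⇒th=3,odd=1
L=1*4+3=7  i=1*2+1=3

7,3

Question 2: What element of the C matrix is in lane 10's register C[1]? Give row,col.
2,5

lane 10: G=2 (10/4), T=2 (10%4)
i=1: r=2+0=2, c=2*2+1=5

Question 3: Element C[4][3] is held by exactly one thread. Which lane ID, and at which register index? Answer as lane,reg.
17,1

r=4->g=4,rb=0  c=3->t=1,b0=1
L=4*4+1=17  i=0*2+1=1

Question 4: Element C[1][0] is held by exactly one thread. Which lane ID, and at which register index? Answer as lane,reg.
4,0

r=1→G=1,rhi=0  c=0→T=0,p=0
L=1*4+0=4  i=0*2+0=0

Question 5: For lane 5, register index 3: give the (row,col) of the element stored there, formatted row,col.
L=5⇒gr=5>>2=1, th=5&3=1
[3]⇒row 1+8=9  col 1·2+1=3

9,3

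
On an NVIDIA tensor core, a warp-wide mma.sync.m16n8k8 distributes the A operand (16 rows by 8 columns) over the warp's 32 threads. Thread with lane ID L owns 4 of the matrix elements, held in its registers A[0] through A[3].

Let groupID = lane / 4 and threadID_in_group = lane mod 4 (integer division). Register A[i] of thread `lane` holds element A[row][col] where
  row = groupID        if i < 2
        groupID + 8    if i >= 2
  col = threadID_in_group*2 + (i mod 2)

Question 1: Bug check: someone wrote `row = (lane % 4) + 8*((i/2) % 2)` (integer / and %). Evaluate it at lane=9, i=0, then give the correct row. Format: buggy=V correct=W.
buggy=1 correct=2

`(lane % 4) + 8*((i/2) % 2)`[9,0]->1
L=9->g=9>>2=2, t=9&3=1
[0]->row 2+0=2  col 1·2+0=2
row: 1 vs 2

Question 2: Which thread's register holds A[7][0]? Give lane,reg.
r: 7->gid=7,r8=0  c: 0->tid=0,i&1=0
L=7*4+0=28  i=0*2+0=0

28,0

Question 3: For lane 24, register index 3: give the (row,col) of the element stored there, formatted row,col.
14,1

lane 24⇒24/4=6, 24 mod 4=0
i=3  r:6+8⇒14  c:2·0+1⇒1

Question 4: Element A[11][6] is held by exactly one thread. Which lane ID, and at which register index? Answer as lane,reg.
r=11⇒gr=3,Rb=1  c=6⇒th=3,odd=0
L=3*4+3=15  i=1*2+0=2

15,2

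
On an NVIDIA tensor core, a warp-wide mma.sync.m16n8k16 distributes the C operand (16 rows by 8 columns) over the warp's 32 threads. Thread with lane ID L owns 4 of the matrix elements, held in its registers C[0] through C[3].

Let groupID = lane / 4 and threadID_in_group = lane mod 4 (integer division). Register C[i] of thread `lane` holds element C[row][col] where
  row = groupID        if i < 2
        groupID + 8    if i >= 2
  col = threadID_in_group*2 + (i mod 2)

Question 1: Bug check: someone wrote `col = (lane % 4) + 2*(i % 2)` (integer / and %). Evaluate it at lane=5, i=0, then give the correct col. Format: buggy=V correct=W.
`(lane % 4) + 2*(i % 2)`[5,0]→1
lane 5: G=1 (5/4), T=1 (5%4)
i=0: r=1+0=1, c=1*2+0=2
col: 1 vs 2

buggy=1 correct=2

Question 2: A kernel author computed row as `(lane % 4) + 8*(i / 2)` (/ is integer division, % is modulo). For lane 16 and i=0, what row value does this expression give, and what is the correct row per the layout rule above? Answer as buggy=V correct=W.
buggy=0 correct=4

`(lane % 4) + 8*(i / 2)`[16,0]->0
lane 16: g=4 (16/4), t=0 (16%4)
i=0: r=4+0=4, c=0*2+0=0
row: 0 vs 4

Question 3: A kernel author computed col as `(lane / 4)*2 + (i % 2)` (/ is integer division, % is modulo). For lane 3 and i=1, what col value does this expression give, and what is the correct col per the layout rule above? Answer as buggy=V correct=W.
`(lane / 4)*2 + (i % 2)`[3,1]→1
lane 3→3/4=0, 3 mod 4=3
i=1  r:0+0→0  c:2·3+1→7
col: 1 vs 7

buggy=1 correct=7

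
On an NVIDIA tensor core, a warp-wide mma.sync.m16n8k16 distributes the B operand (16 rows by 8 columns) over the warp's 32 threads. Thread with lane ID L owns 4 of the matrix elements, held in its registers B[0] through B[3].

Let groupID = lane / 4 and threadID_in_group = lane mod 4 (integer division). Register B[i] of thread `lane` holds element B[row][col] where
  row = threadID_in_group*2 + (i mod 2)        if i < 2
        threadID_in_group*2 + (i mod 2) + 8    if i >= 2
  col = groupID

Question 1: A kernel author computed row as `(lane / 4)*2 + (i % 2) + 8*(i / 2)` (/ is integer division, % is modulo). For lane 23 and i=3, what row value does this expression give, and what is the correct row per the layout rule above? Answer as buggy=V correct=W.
buggy=19 correct=15

`(lane / 4)*2 + (i % 2) + 8*(i / 2)`[23,3]=>19
23: grp=5,tig=3
[3] (3*2+1+8,5) = (15,5)
row: 19 vs 15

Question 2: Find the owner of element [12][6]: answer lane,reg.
26,2

c=6→G=6  r=12→rhi=1,T=2,p=0
L=6*4+2=26  i=1*2+0=2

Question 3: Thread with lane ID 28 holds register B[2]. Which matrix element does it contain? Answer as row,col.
8,7

lane 28→28/4=7, 28 mod 4=0
i=2  r:2·0+0+8→8  c:7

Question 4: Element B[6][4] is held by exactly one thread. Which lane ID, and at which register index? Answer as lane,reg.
19,0

c=4⇒gr=4  r=6⇒Rb=0,th=3,odd=0
L=4*4+3=19  i=0*2+0=0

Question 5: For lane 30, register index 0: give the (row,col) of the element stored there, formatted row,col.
4,7

lane 30⇒30/4=7, 30 mod 4=2
i=0  r:2·2+0+0⇒4  c:7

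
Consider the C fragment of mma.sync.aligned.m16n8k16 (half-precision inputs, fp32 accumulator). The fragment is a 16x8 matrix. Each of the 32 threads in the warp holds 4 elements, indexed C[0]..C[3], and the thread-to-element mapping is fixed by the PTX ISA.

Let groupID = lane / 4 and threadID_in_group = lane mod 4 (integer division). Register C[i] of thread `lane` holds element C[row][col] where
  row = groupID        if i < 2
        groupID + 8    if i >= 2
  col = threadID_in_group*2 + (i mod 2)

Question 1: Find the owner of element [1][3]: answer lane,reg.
5,1

r:1=>grp=1,rB=0  c:3=>tig=1,lo=1
L=1*4+1=5  i=0*2+1=1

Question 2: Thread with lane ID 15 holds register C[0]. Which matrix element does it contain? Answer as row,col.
lane 15->15/4=3, 15 mod 4=3
i=0  r:3+0->3  c:2·3+0->6

3,6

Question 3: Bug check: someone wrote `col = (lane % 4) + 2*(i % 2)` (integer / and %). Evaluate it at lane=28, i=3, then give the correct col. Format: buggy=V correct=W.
`(lane % 4) + 2*(i % 2)`[28,3]⇒2
L=28⇒gr=28>>2=7, th=28&3=0
[3]⇒row 7+8=15  col 0·2+1=1
col: 2 vs 1

buggy=2 correct=1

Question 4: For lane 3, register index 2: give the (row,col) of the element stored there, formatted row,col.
8,6

lane 3→3/4=0, 3 mod 4=3
i=2  r:0+8→8  c:2·3+0→6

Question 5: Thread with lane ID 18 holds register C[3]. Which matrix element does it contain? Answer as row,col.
lane 18: gid=4 (18/4), tid=2 (18%4)
i=3: r=4+8=12, c=2*2+1=5

12,5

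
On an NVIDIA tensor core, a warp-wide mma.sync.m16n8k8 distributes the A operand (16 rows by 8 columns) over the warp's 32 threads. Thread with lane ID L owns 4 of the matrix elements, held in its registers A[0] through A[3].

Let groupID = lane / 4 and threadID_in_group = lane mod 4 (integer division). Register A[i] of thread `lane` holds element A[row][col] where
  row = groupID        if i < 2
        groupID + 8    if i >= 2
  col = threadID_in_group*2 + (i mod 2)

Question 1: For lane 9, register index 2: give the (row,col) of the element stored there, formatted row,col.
L=9->g=9>>2=2, t=9&3=1
[2]->row 2+8=10  col 1·2+0=2

10,2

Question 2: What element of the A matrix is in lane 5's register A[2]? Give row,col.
lane 5=>5/4=1, 5 mod 4=1
i=2  r:1+8=>9  c:2·1+0=>2

9,2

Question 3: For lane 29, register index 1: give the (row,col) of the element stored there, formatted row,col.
7,3

lane 29->29/4=7, 29 mod 4=1
i=1  r:7+0->7  c:2·1+1->3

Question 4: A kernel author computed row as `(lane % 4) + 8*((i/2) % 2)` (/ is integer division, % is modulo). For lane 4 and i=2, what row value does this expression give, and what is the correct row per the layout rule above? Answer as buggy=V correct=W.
buggy=8 correct=9

`(lane % 4) + 8*((i/2) % 2)`[4,2]=>8
4: grp=1,tig=0
[2] (1+8,0*2+0) = (9,0)
row: 8 vs 9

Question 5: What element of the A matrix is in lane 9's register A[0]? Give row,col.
2,2

9: gid=2,tid=1
[0] (2+0,1*2+0) = (2,2)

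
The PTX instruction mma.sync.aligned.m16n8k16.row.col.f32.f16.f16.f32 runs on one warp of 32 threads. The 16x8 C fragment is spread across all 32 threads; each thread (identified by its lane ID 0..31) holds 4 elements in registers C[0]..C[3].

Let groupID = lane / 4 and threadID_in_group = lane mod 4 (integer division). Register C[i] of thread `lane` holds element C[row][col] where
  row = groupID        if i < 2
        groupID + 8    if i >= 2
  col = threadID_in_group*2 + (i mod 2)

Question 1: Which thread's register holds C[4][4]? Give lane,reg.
18,0

r=4⇒gr=4,Rb=0  c=4⇒th=2,odd=0
L=4*4+2=18  i=0*2+0=0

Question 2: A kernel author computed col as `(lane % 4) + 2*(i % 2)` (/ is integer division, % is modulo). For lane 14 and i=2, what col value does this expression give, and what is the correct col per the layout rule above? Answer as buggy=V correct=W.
`(lane % 4) + 2*(i % 2)`[14,2]=>2
14: grp=3,tig=2
[2] (3+8,2*2+0) = (11,4)
col: 2 vs 4

buggy=2 correct=4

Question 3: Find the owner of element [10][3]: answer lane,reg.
9,3

r=10->g=2,rb=1  c=3->t=1,b0=1
L=2*4+1=9  i=1*2+1=3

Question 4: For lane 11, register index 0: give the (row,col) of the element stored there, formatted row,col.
2,6

L=11→G=11>>2=2, T=11&3=3
[0]→row 2+0=2  col 3·2+0=6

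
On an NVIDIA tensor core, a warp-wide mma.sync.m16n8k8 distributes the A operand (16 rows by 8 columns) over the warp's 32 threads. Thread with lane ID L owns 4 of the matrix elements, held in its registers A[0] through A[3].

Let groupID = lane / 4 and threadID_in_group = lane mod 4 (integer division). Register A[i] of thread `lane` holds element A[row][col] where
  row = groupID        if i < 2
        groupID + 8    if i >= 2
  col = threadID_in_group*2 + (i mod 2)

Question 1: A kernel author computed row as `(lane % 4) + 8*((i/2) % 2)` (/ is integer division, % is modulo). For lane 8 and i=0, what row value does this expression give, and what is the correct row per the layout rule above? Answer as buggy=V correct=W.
buggy=0 correct=2

`(lane % 4) + 8*((i/2) % 2)`[8,0]=>0
8: grp=2,tig=0
[0] (2+0,0*2+0) = (2,0)
row: 0 vs 2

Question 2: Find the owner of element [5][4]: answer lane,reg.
22,0

r:5=>grp=5,rB=0  c:4=>tig=2,lo=0
L=5*4+2=22  i=0*2+0=0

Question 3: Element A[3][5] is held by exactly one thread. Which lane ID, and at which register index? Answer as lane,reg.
r:3=>grp=3,rB=0  c:5=>tig=2,lo=1
L=3*4+2=14  i=0*2+1=1

14,1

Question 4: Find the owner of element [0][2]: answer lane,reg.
1,0

r: 0->gid=0,r8=0  c: 2->tid=1,i&1=0
L=0*4+1=1  i=0*2+0=0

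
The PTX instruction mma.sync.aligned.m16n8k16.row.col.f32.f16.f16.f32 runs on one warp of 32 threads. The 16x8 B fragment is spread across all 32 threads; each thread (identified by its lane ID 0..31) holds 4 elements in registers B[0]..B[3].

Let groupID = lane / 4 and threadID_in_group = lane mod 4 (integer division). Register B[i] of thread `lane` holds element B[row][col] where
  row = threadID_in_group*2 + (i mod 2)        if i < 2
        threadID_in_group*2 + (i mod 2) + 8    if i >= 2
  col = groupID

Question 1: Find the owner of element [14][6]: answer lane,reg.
c: 6->gid=6  r: 14->r8=1,tid=3,i&1=0
L=6*4+3=27  i=1*2+0=2

27,2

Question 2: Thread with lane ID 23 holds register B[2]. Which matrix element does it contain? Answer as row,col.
14,5

lane 23: gid=5 (23/4), tid=3 (23%4)
i=2: r=3*2+0+8=14, c=gid=5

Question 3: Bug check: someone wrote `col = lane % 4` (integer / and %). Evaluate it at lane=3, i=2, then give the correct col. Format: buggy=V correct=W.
buggy=3 correct=0

`lane % 4`[3,2]->3
lane 3: gid=0 (3/4), tid=3 (3%4)
i=2: r=3*2+0+8=14, c=gid=0
col: 3 vs 0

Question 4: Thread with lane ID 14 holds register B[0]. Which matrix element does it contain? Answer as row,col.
4,3

L=14⇒gr=14>>2=3, th=14&3=2
[0]⇒row 2·2+0+0=4  col gr=3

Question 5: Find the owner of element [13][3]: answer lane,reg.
14,3

c:3=>grp=3  r:13=>rB=1,tig=2,lo=1
L=3*4+2=14  i=1*2+1=3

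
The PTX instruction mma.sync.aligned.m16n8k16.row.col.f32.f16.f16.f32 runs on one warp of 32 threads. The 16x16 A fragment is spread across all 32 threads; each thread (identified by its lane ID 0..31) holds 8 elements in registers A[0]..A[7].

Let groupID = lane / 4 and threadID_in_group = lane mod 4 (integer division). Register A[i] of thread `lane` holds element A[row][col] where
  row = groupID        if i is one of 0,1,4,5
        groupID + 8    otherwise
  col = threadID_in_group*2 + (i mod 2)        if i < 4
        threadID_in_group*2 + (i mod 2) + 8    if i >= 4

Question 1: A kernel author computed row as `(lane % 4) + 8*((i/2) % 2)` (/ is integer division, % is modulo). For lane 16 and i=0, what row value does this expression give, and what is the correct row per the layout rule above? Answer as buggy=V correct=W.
`(lane % 4) + 8*((i/2) % 2)`[16,0]→0
16: G=4,T=0
[0] (4+0,0*2+0+0) = (4,0)
row: 0 vs 4

buggy=0 correct=4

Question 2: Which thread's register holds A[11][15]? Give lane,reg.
r=11⇒gr=3,Rb=1  c=15⇒Cb=1,th=3,odd=1
L=3*4+3=15  i=1*4+1*2+1=7

15,7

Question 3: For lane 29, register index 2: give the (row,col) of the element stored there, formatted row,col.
29: g=7,t=1
[2] (7+8,1*2+0+0) = (15,2)

15,2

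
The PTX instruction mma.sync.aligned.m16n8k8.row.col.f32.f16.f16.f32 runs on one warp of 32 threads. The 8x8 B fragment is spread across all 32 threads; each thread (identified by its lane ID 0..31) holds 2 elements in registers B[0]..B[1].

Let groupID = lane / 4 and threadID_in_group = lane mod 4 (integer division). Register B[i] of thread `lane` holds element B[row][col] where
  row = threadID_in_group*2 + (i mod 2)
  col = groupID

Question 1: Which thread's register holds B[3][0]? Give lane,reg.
c: 0->gid=0  r: 3->tid=1,i&1=1
L=0*4+1=1  i=1=1

1,1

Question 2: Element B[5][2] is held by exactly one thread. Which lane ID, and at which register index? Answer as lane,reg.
c=2->g=2  r=5->t=2,b0=1
L=2*4+2=10  i=1=1

10,1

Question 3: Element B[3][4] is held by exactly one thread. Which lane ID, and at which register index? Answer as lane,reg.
c:4=>grp=4  r:3=>tig=1,lo=1
L=4*4+1=17  i=1=1

17,1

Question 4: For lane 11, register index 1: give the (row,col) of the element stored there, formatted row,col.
7,2

11: gr=2,th=3
[1] (3*2+1,2) = (7,2)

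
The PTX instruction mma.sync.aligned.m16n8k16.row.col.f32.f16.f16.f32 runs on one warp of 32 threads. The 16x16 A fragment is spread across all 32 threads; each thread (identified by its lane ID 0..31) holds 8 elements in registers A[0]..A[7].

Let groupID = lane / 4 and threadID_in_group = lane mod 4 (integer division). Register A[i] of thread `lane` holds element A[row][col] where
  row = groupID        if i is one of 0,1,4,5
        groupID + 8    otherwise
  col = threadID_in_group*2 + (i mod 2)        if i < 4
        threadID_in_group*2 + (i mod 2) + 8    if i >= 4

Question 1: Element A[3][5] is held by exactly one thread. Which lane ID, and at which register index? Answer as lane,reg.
r=3->g=3,rb=0  c=5->cb=0,t=2,b0=1
L=3*4+2=14  i=0*4+0*2+1=1

14,1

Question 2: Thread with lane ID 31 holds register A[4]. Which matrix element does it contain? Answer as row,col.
lane 31: G=7 (31/4), T=3 (31%4)
i=4: r=7+0=7, c=3*2+0+8=14

7,14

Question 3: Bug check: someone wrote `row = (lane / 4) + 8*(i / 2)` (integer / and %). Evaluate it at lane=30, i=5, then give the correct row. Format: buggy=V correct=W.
buggy=23 correct=7

`(lane / 4) + 8*(i / 2)`[30,5]->23
30: gid=7,tid=2
[5] (7+0,2*2+1+8) = (7,13)
row: 23 vs 7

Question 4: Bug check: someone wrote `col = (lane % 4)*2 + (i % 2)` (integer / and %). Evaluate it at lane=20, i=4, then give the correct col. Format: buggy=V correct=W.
`(lane % 4)*2 + (i % 2)`[20,4]⇒0
20: gr=5,th=0
[4] (5+0,0*2+0+8) = (5,8)
col: 0 vs 8

buggy=0 correct=8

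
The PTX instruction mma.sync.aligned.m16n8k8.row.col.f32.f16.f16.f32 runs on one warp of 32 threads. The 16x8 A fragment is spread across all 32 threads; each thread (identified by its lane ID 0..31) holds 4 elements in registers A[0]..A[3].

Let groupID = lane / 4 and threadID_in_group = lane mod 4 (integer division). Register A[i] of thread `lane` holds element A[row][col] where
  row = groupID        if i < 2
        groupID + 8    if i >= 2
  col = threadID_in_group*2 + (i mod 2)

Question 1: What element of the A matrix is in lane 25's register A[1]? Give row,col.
6,3

25: gr=6,th=1
[1] (6+0,1*2+1) = (6,3)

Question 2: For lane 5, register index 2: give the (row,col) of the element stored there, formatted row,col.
9,2

5: grp=1,tig=1
[2] (1+8,1*2+0) = (9,2)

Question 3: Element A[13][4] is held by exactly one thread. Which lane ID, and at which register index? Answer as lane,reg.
r=13⇒gr=5,Rb=1  c=4⇒th=2,odd=0
L=5*4+2=22  i=1*2+0=2

22,2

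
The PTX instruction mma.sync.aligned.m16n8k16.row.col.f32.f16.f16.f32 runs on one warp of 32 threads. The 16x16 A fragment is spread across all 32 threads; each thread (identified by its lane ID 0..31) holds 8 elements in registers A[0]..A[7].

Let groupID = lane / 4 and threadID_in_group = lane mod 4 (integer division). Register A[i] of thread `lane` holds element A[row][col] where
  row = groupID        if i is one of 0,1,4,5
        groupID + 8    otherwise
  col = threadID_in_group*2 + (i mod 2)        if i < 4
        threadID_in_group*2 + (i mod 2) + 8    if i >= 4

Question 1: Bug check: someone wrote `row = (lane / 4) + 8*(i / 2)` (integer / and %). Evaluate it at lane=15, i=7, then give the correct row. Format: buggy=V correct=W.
buggy=27 correct=11

`(lane / 4) + 8*(i / 2)`[15,7]=>27
15: grp=3,tig=3
[7] (3+8,3*2+1+8) = (11,15)
row: 27 vs 11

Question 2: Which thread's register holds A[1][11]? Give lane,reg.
5,5

r=1→G=1,rhi=0  c=11→chi=1,T=1,p=1
L=1*4+1=5  i=1*4+0*2+1=5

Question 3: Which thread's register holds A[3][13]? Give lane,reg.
r=3→G=3,rhi=0  c=13→chi=1,T=2,p=1
L=3*4+2=14  i=1*4+0*2+1=5

14,5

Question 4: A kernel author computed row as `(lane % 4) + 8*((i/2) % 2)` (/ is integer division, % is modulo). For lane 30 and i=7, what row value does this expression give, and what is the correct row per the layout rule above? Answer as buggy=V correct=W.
`(lane % 4) + 8*((i/2) % 2)`[30,7]→10
lane 30: G=7 (30/4), T=2 (30%4)
i=7: r=7+8=15, c=2*2+1+8=13
row: 10 vs 15

buggy=10 correct=15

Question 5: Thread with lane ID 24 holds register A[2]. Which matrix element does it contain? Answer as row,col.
14,0

lane 24⇒24/4=6, 24 mod 4=0
i=2  r:6+8⇒14  c:2·0+0+0⇒0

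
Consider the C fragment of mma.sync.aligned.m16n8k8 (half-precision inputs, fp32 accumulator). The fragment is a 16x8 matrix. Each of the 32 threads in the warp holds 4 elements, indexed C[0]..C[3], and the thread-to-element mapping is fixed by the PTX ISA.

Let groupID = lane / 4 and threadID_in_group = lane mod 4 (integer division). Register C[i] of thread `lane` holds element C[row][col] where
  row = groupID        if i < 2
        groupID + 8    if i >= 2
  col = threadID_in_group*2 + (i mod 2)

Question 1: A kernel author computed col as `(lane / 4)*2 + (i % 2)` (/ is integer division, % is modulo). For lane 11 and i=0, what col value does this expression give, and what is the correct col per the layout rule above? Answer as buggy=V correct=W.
`(lane / 4)*2 + (i % 2)`[11,0]→4
lane 11→11/4=2, 11 mod 4=3
i=0  r:2+0→2  c:2·3+0→6
col: 4 vs 6

buggy=4 correct=6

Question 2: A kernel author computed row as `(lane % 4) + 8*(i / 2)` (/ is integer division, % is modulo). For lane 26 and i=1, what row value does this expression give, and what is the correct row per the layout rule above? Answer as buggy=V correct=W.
buggy=2 correct=6

`(lane % 4) + 8*(i / 2)`[26,1]->2
L=26->gid=26>>2=6, tid=26&3=2
[1]->row 6+0=6  col 2·2+1=5
row: 2 vs 6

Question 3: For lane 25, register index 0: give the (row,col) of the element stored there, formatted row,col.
lane 25⇒25/4=6, 25 mod 4=1
i=0  r:6+0⇒6  c:2·1+0⇒2

6,2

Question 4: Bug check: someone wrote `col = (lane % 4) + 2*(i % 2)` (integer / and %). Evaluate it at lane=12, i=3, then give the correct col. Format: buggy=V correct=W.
buggy=2 correct=1

`(lane % 4) + 2*(i % 2)`[12,3]=>2
lane 12=>12/4=3, 12 mod 4=0
i=3  r:3+8=>11  c:2·0+1=>1
col: 2 vs 1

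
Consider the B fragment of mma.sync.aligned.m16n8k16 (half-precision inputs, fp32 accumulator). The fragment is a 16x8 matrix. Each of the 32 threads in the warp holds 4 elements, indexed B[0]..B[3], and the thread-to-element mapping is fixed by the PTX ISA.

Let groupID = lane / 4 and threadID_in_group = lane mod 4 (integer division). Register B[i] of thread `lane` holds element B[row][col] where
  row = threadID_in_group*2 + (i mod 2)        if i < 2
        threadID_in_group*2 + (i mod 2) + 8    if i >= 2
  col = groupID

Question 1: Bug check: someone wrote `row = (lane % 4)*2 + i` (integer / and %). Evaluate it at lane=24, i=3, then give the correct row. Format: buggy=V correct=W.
`(lane % 4)*2 + i`[24,3]->3
lane 24: g=6 (24/4), t=0 (24%4)
i=3: r=0*2+1+8=9, c=g=6
row: 3 vs 9

buggy=3 correct=9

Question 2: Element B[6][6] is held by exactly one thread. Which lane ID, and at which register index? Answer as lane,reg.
27,0

c:6=>grp=6  r:6=>rB=0,tig=3,lo=0
L=6*4+3=27  i=0*2+0=0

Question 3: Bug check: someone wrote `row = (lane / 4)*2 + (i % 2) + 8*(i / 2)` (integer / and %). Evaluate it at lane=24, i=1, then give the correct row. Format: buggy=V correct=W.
buggy=13 correct=1

`(lane / 4)*2 + (i % 2) + 8*(i / 2)`[24,1]->13
24: g=6,t=0
[1] (0*2+1+0,6) = (1,6)
row: 13 vs 1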